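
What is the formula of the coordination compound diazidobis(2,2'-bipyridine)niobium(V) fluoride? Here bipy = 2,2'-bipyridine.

[Nb(bipy)2(N3)2]F3

Ligands: 2 azido (N3, -1), 2 2,2'-bipyridine (bipy, neutral). Ligand charge sum = -2.
Charge balance with fluoride (-1) requires 1 complex ion per 3 fluoride.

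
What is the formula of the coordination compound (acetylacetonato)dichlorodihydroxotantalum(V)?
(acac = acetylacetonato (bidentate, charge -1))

[Ta(acac)Cl2(OH)2]

Ligands: 2 chloro (Cl, -1), 2 hydroxo (OH, -1), 1 acetylacetonato (acac, -1). Ligand charge sum = -5.
With Ta in oxidation state +5, the complex ion is [Ta...].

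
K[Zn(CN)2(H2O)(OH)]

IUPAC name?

The 1 potassium counter-ion carries a total charge of +1, so each complex ion is 1−.
Ligand charges: 1×aqua (neutral), 1×hydroxo (-1 each), 2×cyano (-1 each); total -3. So Zn + (-3) = 1−, giving Zn = +2.
The complex ion is anionic, so zinc takes the -ate form zincate(II).

potassium aquadicyanohydroxozincate(II)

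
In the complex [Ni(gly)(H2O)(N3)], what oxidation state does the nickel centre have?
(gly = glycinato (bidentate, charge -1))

No counter-ion: the bracketed complex is neutral.
Ligand charges: 1×N3 = -1; 1×H2O neutral; 1×gly = -1; sum -2.
Ni + (-2) = 0 ⇒ Ni is +2.

+2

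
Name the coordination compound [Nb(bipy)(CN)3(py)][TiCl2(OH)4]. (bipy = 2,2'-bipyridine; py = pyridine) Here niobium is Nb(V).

Nb is given as +5; the cation's ligand charges sum to -3, so the complex cation is 2+.
A 1:1 salt means the anion carries the equal and opposite charge, 2−.
Anion: ligand charges sum to -6; for the ion to be 2−, Ti = +4.

(2,2'-bipyridine)tricyano(pyridine)niobium(V) dichlorotetrahydroxotitanate(IV)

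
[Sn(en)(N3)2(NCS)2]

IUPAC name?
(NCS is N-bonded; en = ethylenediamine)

There is no counter-ion, so the complex is neutral overall.
Ligand charges: 2×isothiocyanato (-1 each), 2×azido (-1 each), 1×ethylenediamine (neutral); total -4. So Sn + (-4) = 0, giving Sn = +4.
Ligands are named alphabetically: azido before ethylenediamine before isothiocyanato.

diazido(ethylenediamine)diisothiocyanatotin(IV)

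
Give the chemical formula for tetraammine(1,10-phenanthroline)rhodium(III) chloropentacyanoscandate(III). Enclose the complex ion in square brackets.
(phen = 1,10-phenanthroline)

Cation [Rh…]: ligand charges 0, Rh(III) ⇒ ion charge 3+.
Anion [Sc…]: ligand charges -6, Sc(III) ⇒ ion charge 3−.

[Rh(NH3)4(phen)][ScCl(CN)5]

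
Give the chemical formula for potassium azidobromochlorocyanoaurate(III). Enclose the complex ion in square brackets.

Ligands: 1 cyano (CN, -1), 1 azido (N3, -1), 1 chloro (Cl, -1), 1 bromo (Br, -1). Ligand charge sum = -4.
With Au in oxidation state +3, the complex ion is [Au...]^1−.
Charge balance with potassium (+1) requires 1 complex ion per 1 potassium.

K[AuBrCl(CN)(N3)]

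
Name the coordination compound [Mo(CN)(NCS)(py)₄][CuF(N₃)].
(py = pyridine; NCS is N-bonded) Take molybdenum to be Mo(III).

cyanoisothiocyanatotetrakis(pyridine)molybdenum(III) azidofluorocuprate(I)

Both ions are complex: the cation is named first with the plain metal name, the anion second with the -ate form; each ion's ligands are alphabetised independently.
Mo is given as +3; the cation's ligand charges sum to -2, so the complex cation is 1+.
A 1:1 salt means the anion carries the equal and opposite charge, 1−.
Anion: ligand charges sum to -2; for the ion to be 1−, Cu = +1.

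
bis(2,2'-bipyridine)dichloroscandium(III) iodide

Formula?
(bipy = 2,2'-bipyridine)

Ligands: 2 2,2'-bipyridine (bipy, neutral), 2 chloro (Cl, -1). Ligand charge sum = -2.
With Sc in oxidation state +3, the complex ion is [Sc...]^1+.
Charge balance with iodide (-1) requires 1 complex ion per 1 iodide.

[Sc(bipy)2Cl2]I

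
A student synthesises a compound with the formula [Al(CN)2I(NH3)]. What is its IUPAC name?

There is no counter-ion, so the complex is neutral overall.
Ligand charges: 2×cyano (-1 each), 1×iodo (-1 each), 1×ammine (neutral); total -3. So Al + (-3) = 0, giving Al = +3.
Ligands are named alphabetically: ammine before cyano before iodo.

amminedicyanoiodoaluminium(III)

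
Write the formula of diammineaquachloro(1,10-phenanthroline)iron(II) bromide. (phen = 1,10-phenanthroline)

Ligands: 1 aqua (H2O, neutral), 1 1,10-phenanthroline (phen, neutral), 1 chloro (Cl, -1), 2 ammine (NH3, neutral). Ligand charge sum = -1.
Charge balance with bromide (-1) requires 1 complex ion per 1 bromide.

[FeCl(H2O)(NH3)2(phen)]Br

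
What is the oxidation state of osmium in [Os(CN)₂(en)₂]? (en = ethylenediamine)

No counter-ion: the bracketed complex is neutral.
Ligand charges: 2×en neutral; 2×CN = -2; sum -2.
Os + (-2) = 0 ⇒ Os is +2.

+2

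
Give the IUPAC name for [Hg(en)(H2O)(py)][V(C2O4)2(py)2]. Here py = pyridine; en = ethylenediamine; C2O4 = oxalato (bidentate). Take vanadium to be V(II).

V is given as +2; the anion's ligand charges sum to -4, so the complex anion is 2−.
A 1:1 salt means the cation carries the equal and opposite charge, 2+.
Cation: ligand charges sum to 0; for the ion to be 2+, Hg = +2.

aqua(ethylenediamine)(pyridine)mercury(II) dioxalatobis(pyridine)vanadate(II)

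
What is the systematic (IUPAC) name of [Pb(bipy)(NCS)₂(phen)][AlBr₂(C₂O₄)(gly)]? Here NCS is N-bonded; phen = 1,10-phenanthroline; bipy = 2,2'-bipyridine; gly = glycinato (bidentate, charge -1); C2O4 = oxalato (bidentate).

Aluminium is always +3 in its complexes; the anion's ligand charges sum to -5, so the complex anion is 2−.
A 1:1 salt means the cation carries the equal and opposite charge, 2+.
Cation: ligand charges sum to -2; for the ion to be 2+, Pb = +4.

(2,2'-bipyridine)diisothiocyanato(1,10-phenanthroline)lead(IV) dibromo(glycinato)oxalatoaluminate(III)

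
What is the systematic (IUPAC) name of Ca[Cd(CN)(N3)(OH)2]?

The 1 calcium counter-ion carries a total charge of +2, so each complex ion is 2−.
Ligand charges: 1×cyano (-1 each), 1×azido (-1 each), 2×hydroxo (-1 each); total -4. So Cd + (-4) = 2−, giving Cd = +2.
Ligands are named alphabetically: azido before cyano before hydroxo.
The complex ion is anionic, so cadmium takes the -ate form cadmate(II).

calcium azidocyanodihydroxocadmate(II)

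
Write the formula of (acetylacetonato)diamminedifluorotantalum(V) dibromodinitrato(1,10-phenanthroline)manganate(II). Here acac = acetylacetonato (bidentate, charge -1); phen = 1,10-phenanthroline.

Cation [Ta…]: ligand charges -3, Ta(V) ⇒ ion charge 2+.
Anion [Mn…]: ligand charges -4, Mn(II) ⇒ ion charge 2−.
One 2+ cation balances one 2− anion.

[Ta(acac)F2(NH3)2][MnBr2(NO3)2(phen)]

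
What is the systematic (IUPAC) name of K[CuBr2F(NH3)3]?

The 1 potassium counter-ion carries a total charge of +1, so each complex ion is 1−.
Ligand charges: 1×fluoro (-1 each), 2×bromo (-1 each), 3×ammine (neutral); total -3. So Cu + (-3) = 1−, giving Cu = +2.
The complex ion is anionic, so copper takes the -ate form cuprate(II).

potassium triamminedibromofluorocuprate(II)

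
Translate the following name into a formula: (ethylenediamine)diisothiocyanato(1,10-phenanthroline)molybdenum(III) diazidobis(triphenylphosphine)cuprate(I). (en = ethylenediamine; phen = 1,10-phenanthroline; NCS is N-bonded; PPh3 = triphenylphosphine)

[Mo(en)(NCS)2(phen)][Cu(N3)2(PPh3)2]

Cation [Mo…]: ligand charges -2, Mo(III) ⇒ ion charge 1+.
Anion [Cu…]: ligand charges -2, Cu(I) ⇒ ion charge 1−.
One 1+ cation balances one 1− anion.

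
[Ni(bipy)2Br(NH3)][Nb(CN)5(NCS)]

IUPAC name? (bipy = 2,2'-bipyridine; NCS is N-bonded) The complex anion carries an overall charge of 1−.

Both ions are complex: the cation is named first with the plain metal name, the anion second with the -ate form; each ion's ligands are alphabetised independently.
The complex anion is given as 1−; its ligand charges sum to -6, so Nb = +5.
A 1:1 salt means the cation carries the equal and opposite charge, 1+.
Cation: ligand charges sum to -1; for the ion to be 1+, Ni = +2.

amminebis(2,2'-bipyridine)bromonickel(II) pentacyanoisothiocyanatoniobate(V)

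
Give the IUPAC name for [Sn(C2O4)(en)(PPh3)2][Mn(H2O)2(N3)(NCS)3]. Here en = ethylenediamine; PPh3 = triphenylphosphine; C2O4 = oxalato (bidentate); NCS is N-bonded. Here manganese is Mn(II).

Mn is given as +2; the anion's ligand charges sum to -4, so the complex anion is 2−.
A 1:1 salt means the cation carries the equal and opposite charge, 2+.
Cation: ligand charges sum to -2; for the ion to be 2+, Sn = +4.

(ethylenediamine)oxalatobis(triphenylphosphine)tin(IV) diaquaazidotriisothiocyanatomanganate(II)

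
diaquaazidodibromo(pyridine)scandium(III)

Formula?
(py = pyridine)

Ligands: 1 pyridine (py, neutral), 2 bromo (Br, -1), 2 aqua (H2O, neutral), 1 azido (N3, -1). Ligand charge sum = -3.
With Sc in oxidation state +3, the complex ion is [Sc...].

[ScBr2(H2O)2(N3)(py)]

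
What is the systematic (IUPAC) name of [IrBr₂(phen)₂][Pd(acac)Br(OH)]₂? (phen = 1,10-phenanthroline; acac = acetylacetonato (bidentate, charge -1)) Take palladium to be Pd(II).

dibromobis(1,10-phenanthroline)iridium(IV) (acetylacetonato)bromohydroxopalladate(II)

Pd is given as +2; the anion's ligand charges sum to -3, so the complex anion is 1−.
With 2 anions per cation, the cation must be 2×1 = 2+.
Cation: ligand charges sum to -2; for the ion to be 2+, Ir = +4.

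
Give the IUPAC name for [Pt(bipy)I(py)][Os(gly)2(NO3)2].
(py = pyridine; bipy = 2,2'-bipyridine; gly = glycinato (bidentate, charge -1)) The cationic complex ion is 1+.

(2,2'-bipyridine)iodo(pyridine)platinum(II) bis(glycinato)dinitratoosmate(III)

Both ions are complex: the cation is named first with the plain metal name, the anion second with the -ate form; each ion's ligands are alphabetised independently.
The complex cation is given as 1+; its ligand charges sum to -1, so Pt = +2.
A 1:1 salt means the anion carries the equal and opposite charge, 1−.
Anion: ligand charges sum to -4; for the ion to be 1−, Os = +3.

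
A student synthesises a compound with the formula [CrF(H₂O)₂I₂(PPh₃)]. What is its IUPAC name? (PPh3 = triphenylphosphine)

diaquafluorodiiodo(triphenylphosphine)chromium(III)

There is no counter-ion, so the complex is neutral overall.
Ligand charges: 2×iodo (-1 each), 1×triphenylphosphine (neutral), 1×fluoro (-1 each), 2×aqua (neutral); total -3. So Cr + (-3) = 0, giving Cr = +3.
Ligands are named alphabetically: aqua before fluoro before iodo before triphenylphosphine.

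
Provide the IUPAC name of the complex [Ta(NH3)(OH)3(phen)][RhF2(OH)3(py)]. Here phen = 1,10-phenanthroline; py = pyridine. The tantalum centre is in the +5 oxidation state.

amminetrihydroxo(1,10-phenanthroline)tantalum(V) difluorotrihydroxo(pyridine)rhodate(III)

Both ions are complex: the cation is named first with the plain metal name, the anion second with the -ate form; each ion's ligands are alphabetised independently.
Ta is given as +5; the cation's ligand charges sum to -3, so the complex cation is 2+.
A 1:1 salt means the anion carries the equal and opposite charge, 2−.
Anion: ligand charges sum to -5; for the ion to be 2−, Rh = +3.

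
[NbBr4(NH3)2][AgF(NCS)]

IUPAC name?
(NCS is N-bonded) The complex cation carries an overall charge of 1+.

diamminetetrabromoniobium(V) fluoroisothiocyanatoargentate(I)

The complex cation is given as 1+; its ligand charges sum to -4, so Nb = +5.
A 1:1 salt means the anion carries the equal and opposite charge, 1−.
Anion: ligand charges sum to -2; for the ion to be 1−, Ag = +1.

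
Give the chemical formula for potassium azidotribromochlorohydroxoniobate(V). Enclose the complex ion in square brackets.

K[NbBr3Cl(N3)(OH)]

Ligands: 1 chloro (Cl, -1), 1 hydroxo (OH, -1), 3 bromo (Br, -1), 1 azido (N3, -1). Ligand charge sum = -6.
With Nb in oxidation state +5, the complex ion is [Nb...]^1−.
Charge balance with potassium (+1) requires 1 complex ion per 1 potassium.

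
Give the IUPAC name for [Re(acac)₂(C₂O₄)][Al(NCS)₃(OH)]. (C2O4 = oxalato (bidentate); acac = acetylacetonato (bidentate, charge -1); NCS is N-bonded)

bis(acetylacetonato)oxalatorhenium(V) hydroxotriisothiocyanatoaluminate(III)

Aluminium is always +3 in its complexes; the anion's ligand charges sum to -4, so the complex anion is 1−.
A 1:1 salt means the cation carries the equal and opposite charge, 1+.
Cation: ligand charges sum to -4; for the ion to be 1+, Re = +5.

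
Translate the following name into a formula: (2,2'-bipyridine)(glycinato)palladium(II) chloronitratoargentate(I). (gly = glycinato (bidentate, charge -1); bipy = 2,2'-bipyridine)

[Pd(bipy)(gly)][AgCl(NO3)]

Cation [Pd…]: ligand charges -1, Pd(II) ⇒ ion charge 1+.
Anion [Ag…]: ligand charges -2, Ag(I) ⇒ ion charge 1−.
One 1+ cation balances one 1− anion.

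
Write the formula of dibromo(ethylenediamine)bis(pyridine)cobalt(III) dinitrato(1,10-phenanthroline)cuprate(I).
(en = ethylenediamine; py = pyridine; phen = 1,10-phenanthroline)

Cation [Co…]: ligand charges -2, Co(III) ⇒ ion charge 1+.
Anion [Cu…]: ligand charges -2, Cu(I) ⇒ ion charge 1−.
One 1+ cation balances one 1− anion.

[CoBr2(en)(py)2][Cu(NO3)2(phen)]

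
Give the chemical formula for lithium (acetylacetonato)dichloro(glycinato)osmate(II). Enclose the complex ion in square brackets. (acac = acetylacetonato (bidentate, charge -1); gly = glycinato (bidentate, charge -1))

Ligands: 2 chloro (Cl, -1), 1 acetylacetonato (acac, -1), 1 glycinato (gly, -1). Ligand charge sum = -4.
Charge balance with lithium (+1) requires 1 complex ion per 2 lithium.

Li2[Os(acac)Cl2(gly)]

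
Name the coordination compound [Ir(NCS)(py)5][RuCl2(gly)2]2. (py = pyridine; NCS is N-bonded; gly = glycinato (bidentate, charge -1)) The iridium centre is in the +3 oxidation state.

Both ions are complex: the cation is named first with the plain metal name, the anion second with the -ate form; each ion's ligands are alphabetised independently.
Ir is given as +3; the cation's ligand charges sum to -1, so the complex cation is 2+.
With 2 anions per cation, each anion must be 2/2 = 1−.
Anion: ligand charges sum to -4; for the ion to be 1−, Ru = +3.

isothiocyanatopentakis(pyridine)iridium(III) dichlorobis(glycinato)ruthenate(III)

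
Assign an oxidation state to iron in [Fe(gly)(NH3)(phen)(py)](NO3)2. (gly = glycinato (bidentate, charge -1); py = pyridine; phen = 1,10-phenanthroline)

+3

2 nitrate outside the brackets (-1 each) → the complex ion is 2+.
Ligand charges: 1×NH3 neutral; 1×gly = -1; 1×py neutral; 1×phen neutral; sum -1.
Fe + (-1) = 2+ ⇒ Fe is +3.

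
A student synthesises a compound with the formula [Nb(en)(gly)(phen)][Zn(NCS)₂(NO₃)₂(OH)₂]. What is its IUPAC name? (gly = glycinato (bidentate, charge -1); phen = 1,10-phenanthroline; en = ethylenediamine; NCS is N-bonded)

Both ions are complex: the cation is named first with the plain metal name, the anion second with the -ate form; each ion's ligands are alphabetised independently.
Zinc is always +2 in its complexes; the anion's ligand charges sum to -6, so the complex anion is 4−.
A 1:1 salt means the cation carries the equal and opposite charge, 4+.
Cation: ligand charges sum to -1; for the ion to be 4+, Nb = +5.

(ethylenediamine)(glycinato)(1,10-phenanthroline)niobium(V) dihydroxodiisothiocyanatodinitratozincate(II)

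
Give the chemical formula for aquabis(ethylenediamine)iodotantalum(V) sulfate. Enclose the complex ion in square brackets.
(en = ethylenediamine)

[Ta(en)2(H2O)I](SO4)2

Ligands: 2 ethylenediamine (en, neutral), 1 iodo (I, -1), 1 aqua (H2O, neutral). Ligand charge sum = -1.
With Ta in oxidation state +5, the complex ion is [Ta...]^4+.
Charge balance with sulfate (-2) requires 1 complex ion per 2 sulfate.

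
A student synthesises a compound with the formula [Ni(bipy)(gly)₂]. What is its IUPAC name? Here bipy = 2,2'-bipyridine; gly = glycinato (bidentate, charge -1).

(2,2'-bipyridine)bis(glycinato)nickel(II)

There is no counter-ion, so the complex is neutral overall.
Ligand charges: 1×2,2'-bipyridine (neutral), 2×glycinato (-1 each); total -2. So Ni + (-2) = 0, giving Ni = +2.
Ligands are named alphabetically: bipyridine before glycinato.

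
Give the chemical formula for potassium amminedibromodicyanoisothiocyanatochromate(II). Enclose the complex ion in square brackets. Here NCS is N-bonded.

Ligands: 1 isothiocyanato (NCS, -1), 2 bromo (Br, -1), 2 cyano (CN, -1), 1 ammine (NH3, neutral). Ligand charge sum = -5.
Charge balance with potassium (+1) requires 1 complex ion per 3 potassium.

K3[CrBr2(CN)2(NCS)(NH3)]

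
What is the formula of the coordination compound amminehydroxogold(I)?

[Au(NH3)(OH)]

Ligands: 1 hydroxo (OH, -1), 1 ammine (NH3, neutral). Ligand charge sum = -1.
With Au in oxidation state +1, the complex ion is [Au...].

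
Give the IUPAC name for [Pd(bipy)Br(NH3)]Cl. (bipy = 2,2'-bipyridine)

ammine(2,2'-bipyridine)bromopalladium(II) chloride

The 1 chloride counter-ion carries a total charge of -1, so each complex ion is 1+.
Ligand charges: 1×2,2'-bipyridine (neutral), 1×bromo (-1 each), 1×ammine (neutral); total -1. So Pd + (-1) = 1+, giving Pd = +2.
Ligands are named alphabetically: ammine before bipyridine before bromo.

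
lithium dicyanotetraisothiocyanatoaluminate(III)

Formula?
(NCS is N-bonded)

Ligands: 4 isothiocyanato (NCS, -1), 2 cyano (CN, -1). Ligand charge sum = -6.
With Al in oxidation state +3, the complex ion is [Al...]^3−.
Charge balance with lithium (+1) requires 1 complex ion per 3 lithium.

Li3[Al(CN)2(NCS)4]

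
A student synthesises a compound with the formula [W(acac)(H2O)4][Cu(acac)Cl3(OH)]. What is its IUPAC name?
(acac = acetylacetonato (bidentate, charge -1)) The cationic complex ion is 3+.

(acetylacetonato)tetraaquatungsten(IV) (acetylacetonato)trichlorohydroxocuprate(II)

Both ions are complex: the cation is named first with the plain metal name, the anion second with the -ate form; each ion's ligands are alphabetised independently.
The complex cation is given as 3+; its ligand charges sum to -1, so W = +4.
A 1:1 salt means the anion carries the equal and opposite charge, 3−.
Anion: ligand charges sum to -5; for the ion to be 3−, Cu = +2.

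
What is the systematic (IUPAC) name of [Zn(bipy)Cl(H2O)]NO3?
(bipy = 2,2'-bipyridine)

aqua(2,2'-bipyridine)chlorozinc(II) nitrate

The 1 nitrate counter-ion carries a total charge of -1, so each complex ion is 1+.
Ligand charges: 1×2,2'-bipyridine (neutral), 1×chloro (-1 each), 1×aqua (neutral); total -1. So Zn + (-1) = 1+, giving Zn = +2.
Ligands are named alphabetically: aqua before bipyridine before chloro.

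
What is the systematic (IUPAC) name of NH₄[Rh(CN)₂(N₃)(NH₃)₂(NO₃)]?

ammonium diammineazidodicyanonitratorhodate(III)

The 1 ammonium counter-ion carries a total charge of +1, so each complex ion is 1−.
Ligand charges: 1×azido (-1 each), 2×ammine (neutral), 1×nitrato (-1 each), 2×cyano (-1 each); total -4. So Rh + (-4) = 1−, giving Rh = +3.
Ligands are named alphabetically: ammine before azido before cyano before nitrato.
The complex ion is anionic, so rhodium takes the -ate form rhodate(III).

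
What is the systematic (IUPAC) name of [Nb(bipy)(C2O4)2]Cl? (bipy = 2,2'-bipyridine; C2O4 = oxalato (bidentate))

(2,2'-bipyridine)dioxalatoniobium(V) chloride

The 1 chloride counter-ion carries a total charge of -1, so each complex ion is 1+.
Ligand charges: 1×2,2'-bipyridine (neutral), 2×oxalato (-2 each); total -4. So Nb + (-4) = 1+, giving Nb = +5.
Ligands are named alphabetically: bipyridine before oxalato.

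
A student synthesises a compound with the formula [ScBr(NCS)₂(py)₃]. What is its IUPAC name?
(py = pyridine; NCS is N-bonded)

bromodiisothiocyanatotris(pyridine)scandium(III)

There is no counter-ion, so the complex is neutral overall.
Ligand charges: 3×pyridine (neutral), 1×bromo (-1 each), 2×isothiocyanato (-1 each); total -3. So Sc + (-3) = 0, giving Sc = +3.
Ligands are named alphabetically: bromo before isothiocyanato before pyridine.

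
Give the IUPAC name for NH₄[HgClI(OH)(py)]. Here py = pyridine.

The 1 ammonium counter-ion carries a total charge of +1, so each complex ion is 1−.
Ligand charges: 1×iodo (-1 each), 1×hydroxo (-1 each), 1×pyridine (neutral), 1×chloro (-1 each); total -3. So Hg + (-3) = 1−, giving Hg = +2.
The complex ion is anionic, so mercury takes the -ate form mercurate(II).

ammonium chlorohydroxoiodo(pyridine)mercurate(II)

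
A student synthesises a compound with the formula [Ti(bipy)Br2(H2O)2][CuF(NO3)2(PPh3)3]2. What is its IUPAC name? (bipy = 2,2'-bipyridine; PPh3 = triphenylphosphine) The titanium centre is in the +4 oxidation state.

Both ions are complex: the cation is named first with the plain metal name, the anion second with the -ate form; each ion's ligands are alphabetised independently.
Ti is given as +4; the cation's ligand charges sum to -2, so the complex cation is 2+.
With 2 anions per cation, each anion must be 2/2 = 1−.
Anion: ligand charges sum to -3; for the ion to be 1−, Cu = +2.

diaqua(2,2'-bipyridine)dibromotitanium(IV) fluorodinitratotris(triphenylphosphine)cuprate(II)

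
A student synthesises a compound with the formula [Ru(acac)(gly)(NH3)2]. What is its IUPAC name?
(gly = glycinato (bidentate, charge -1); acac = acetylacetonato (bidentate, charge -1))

There is no counter-ion, so the complex is neutral overall.
Ligand charges: 1×glycinato (-1 each), 2×ammine (neutral), 1×acetylacetonato (-1 each); total -2. So Ru + (-2) = 0, giving Ru = +2.
Ligands are named alphabetically: acetylacetonato before ammine before glycinato.

(acetylacetonato)diammine(glycinato)ruthenium(II)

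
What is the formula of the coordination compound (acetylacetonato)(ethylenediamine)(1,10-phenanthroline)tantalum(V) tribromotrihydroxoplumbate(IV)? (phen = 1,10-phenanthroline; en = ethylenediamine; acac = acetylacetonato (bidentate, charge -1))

[Ta(acac)(en)(phen)][PbBr3(OH)3]2

Cation [Ta…]: ligand charges -1, Ta(V) ⇒ ion charge 4+.
Anion [Pb…]: ligand charges -6, Pb(IV) ⇒ ion charge 2−.
One 4+ cation requires 2 of the 2− anion.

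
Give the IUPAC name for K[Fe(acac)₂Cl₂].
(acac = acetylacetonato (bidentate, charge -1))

The 1 potassium counter-ion carries a total charge of +1, so each complex ion is 1−.
Ligand charges: 2×chloro (-1 each), 2×acetylacetonato (-1 each); total -4. So Fe + (-4) = 1−, giving Fe = +3.
Ligands are named alphabetically: acetylacetonato before chloro.
The complex ion is anionic, so iron takes the -ate form ferrate(III).

potassium bis(acetylacetonato)dichloroferrate(III)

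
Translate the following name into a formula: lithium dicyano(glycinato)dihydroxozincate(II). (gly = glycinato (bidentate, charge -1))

Li3[Zn(CN)2(gly)(OH)2]

Ligands: 2 hydroxo (OH, -1), 2 cyano (CN, -1), 1 glycinato (gly, -1). Ligand charge sum = -5.
With Zn in oxidation state +2, the complex ion is [Zn...]^3−.
Charge balance with lithium (+1) requires 1 complex ion per 3 lithium.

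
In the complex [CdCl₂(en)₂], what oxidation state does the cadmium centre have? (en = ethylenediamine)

+2

No counter-ion: the bracketed complex is neutral.
Ligand charges: 2×Cl = -2; 2×en neutral; sum -2.
Cd + (-2) = 0 ⇒ Cd is +2.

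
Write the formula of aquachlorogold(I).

Ligands: 1 aqua (H2O, neutral), 1 chloro (Cl, -1). Ligand charge sum = -1.
With Au in oxidation state +1, the complex ion is [Au...].

[AuCl(H2O)]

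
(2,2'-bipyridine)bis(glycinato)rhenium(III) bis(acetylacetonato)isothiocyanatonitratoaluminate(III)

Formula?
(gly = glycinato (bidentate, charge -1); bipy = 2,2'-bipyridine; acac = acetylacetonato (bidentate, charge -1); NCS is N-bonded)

[Re(bipy)(gly)2][Al(acac)2(NCS)(NO3)]

Cation [Re…]: ligand charges -2, Re(III) ⇒ ion charge 1+.
Anion [Al…]: ligand charges -4, Al(III) ⇒ ion charge 1−.
One 1+ cation balances one 1− anion.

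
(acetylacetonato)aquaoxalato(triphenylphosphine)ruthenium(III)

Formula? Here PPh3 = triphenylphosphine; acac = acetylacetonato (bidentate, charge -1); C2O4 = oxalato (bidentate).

Ligands: 1 triphenylphosphine (PPh3, neutral), 1 acetylacetonato (acac, -1), 1 oxalato (C2O4, -2), 1 aqua (H2O, neutral). Ligand charge sum = -3.
With Ru in oxidation state +3, the complex ion is [Ru...].

[Ru(acac)(C2O4)(H2O)(PPh3)]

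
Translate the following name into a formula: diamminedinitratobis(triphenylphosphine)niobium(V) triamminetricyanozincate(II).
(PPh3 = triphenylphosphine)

[Nb(NH3)2(NO3)2(PPh3)2][Zn(CN)3(NH3)3]3

Cation [Nb…]: ligand charges -2, Nb(V) ⇒ ion charge 3+.
Anion [Zn…]: ligand charges -3, Zn(II) ⇒ ion charge 1−.
One 3+ cation requires 3 of the 1− anion.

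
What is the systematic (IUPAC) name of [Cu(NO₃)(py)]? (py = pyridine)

There is no counter-ion, so the complex is neutral overall.
Ligand charges: 1×pyridine (neutral), 1×nitrato (-1 each); total -1. So Cu + (-1) = 0, giving Cu = +1.
Ligands are named alphabetically: nitrato before pyridine.

nitrato(pyridine)copper(I)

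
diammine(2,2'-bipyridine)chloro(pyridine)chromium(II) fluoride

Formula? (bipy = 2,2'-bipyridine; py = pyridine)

[Cr(bipy)Cl(NH3)2(py)]F

Ligands: 1 2,2'-bipyridine (bipy, neutral), 1 pyridine (py, neutral), 2 ammine (NH3, neutral), 1 chloro (Cl, -1). Ligand charge sum = -1.
With Cr in oxidation state +2, the complex ion is [Cr...]^1+.
Charge balance with fluoride (-1) requires 1 complex ion per 1 fluoride.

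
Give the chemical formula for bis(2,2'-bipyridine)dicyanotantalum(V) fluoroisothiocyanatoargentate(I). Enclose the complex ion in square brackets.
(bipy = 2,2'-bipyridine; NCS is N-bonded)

[Ta(bipy)2(CN)2][AgF(NCS)]3

Cation [Ta…]: ligand charges -2, Ta(V) ⇒ ion charge 3+.
Anion [Ag…]: ligand charges -2, Ag(I) ⇒ ion charge 1−.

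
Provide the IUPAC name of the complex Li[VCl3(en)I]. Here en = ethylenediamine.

lithium trichloro(ethylenediamine)iodovanadate(III)

The 1 lithium counter-ion carries a total charge of +1, so each complex ion is 1−.
Ligand charges: 1×iodo (-1 each), 1×ethylenediamine (neutral), 3×chloro (-1 each); total -4. So V + (-4) = 1−, giving V = +3.
The complex ion is anionic, so vanadium takes the -ate form vanadate(III).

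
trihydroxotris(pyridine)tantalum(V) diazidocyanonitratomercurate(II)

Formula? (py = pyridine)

Cation [Ta…]: ligand charges -3, Ta(V) ⇒ ion charge 2+.
Anion [Hg…]: ligand charges -4, Hg(II) ⇒ ion charge 2−.

[Ta(OH)3(py)3][Hg(CN)(N3)2(NO3)]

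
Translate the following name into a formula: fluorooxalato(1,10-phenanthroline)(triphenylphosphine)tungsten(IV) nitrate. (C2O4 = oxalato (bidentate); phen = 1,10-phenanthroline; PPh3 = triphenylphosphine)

[W(C2O4)F(phen)(PPh3)]NO3

Ligands: 1 oxalato (C2O4, -2), 1 1,10-phenanthroline (phen, neutral), 1 fluoro (F, -1), 1 triphenylphosphine (PPh3, neutral). Ligand charge sum = -3.
With W in oxidation state +4, the complex ion is [W...]^1+.
Charge balance with nitrate (-1) requires 1 complex ion per 1 nitrate.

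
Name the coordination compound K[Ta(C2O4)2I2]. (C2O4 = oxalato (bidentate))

The 1 potassium counter-ion carries a total charge of +1, so each complex ion is 1−.
Ligand charges: 2×iodo (-1 each), 2×oxalato (-2 each); total -6. So Ta + (-6) = 1−, giving Ta = +5.
Ligands are named alphabetically: iodo before oxalato.
The complex ion is anionic, so tantalum takes the -ate form tantalate(V).

potassium diiododioxalatotantalate(V)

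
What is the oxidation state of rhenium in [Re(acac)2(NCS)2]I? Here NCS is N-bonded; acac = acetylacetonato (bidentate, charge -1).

1 iodide outside the brackets (-1 each) → the complex ion is 1+.
Ligand charges: 2×NCS = -2; 2×acac = -2; sum -4.
Re + (-4) = 1+ ⇒ Re is +5.

+5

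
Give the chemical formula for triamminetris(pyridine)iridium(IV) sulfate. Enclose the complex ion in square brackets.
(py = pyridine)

[Ir(NH3)3(py)3](SO4)2

Ligands: 3 pyridine (py, neutral), 3 ammine (NH3, neutral). Ligand charge sum = 0.
With Ir in oxidation state +4, the complex ion is [Ir...]^4+.
Charge balance with sulfate (-2) requires 1 complex ion per 2 sulfate.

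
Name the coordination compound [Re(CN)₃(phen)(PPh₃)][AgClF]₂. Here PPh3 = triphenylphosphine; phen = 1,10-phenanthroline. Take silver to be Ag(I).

tricyano(1,10-phenanthroline)(triphenylphosphine)rhenium(V) chlorofluoroargentate(I)

Both ions are complex: the cation is named first with the plain metal name, the anion second with the -ate form; each ion's ligands are alphabetised independently.
Ag is given as +1; the anion's ligand charges sum to -2, so the complex anion is 1−.
With 2 anions per cation, the cation must be 2×1 = 2+.
Cation: ligand charges sum to -3; for the ion to be 2+, Re = +5.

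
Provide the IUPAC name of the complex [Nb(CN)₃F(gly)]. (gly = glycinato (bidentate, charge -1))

tricyanofluoro(glycinato)niobium(V)

There is no counter-ion, so the complex is neutral overall.
Ligand charges: 1×glycinato (-1 each), 1×fluoro (-1 each), 3×cyano (-1 each); total -5. So Nb + (-5) = 0, giving Nb = +5.
Ligands are named alphabetically: cyano before fluoro before glycinato.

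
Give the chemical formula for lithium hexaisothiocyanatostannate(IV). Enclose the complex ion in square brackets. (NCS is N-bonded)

Li2[Sn(NCS)6]

Ligands: 6 isothiocyanato (NCS, -1). Ligand charge sum = -6.
With Sn in oxidation state +4, the complex ion is [Sn...]^2−.
Charge balance with lithium (+1) requires 1 complex ion per 2 lithium.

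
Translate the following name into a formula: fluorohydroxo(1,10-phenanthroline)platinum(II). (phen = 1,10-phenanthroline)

Ligands: 1 fluoro (F, -1), 1 1,10-phenanthroline (phen, neutral), 1 hydroxo (OH, -1). Ligand charge sum = -2.
With Pt in oxidation state +2, the complex ion is [Pt...].

[PtF(OH)(phen)]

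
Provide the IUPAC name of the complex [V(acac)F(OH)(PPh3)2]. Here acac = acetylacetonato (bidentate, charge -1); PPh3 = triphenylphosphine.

There is no counter-ion, so the complex is neutral overall.
Ligand charges: 1×acetylacetonato (-1 each), 1×fluoro (-1 each), 2×triphenylphosphine (neutral), 1×hydroxo (-1 each); total -3. So V + (-3) = 0, giving V = +3.
Ligands are named alphabetically: acetylacetonato before fluoro before hydroxo before triphenylphosphine.

(acetylacetonato)fluorohydroxobis(triphenylphosphine)vanadium(III)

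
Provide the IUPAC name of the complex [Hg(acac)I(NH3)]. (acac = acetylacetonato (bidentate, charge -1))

There is no counter-ion, so the complex is neutral overall.
Ligand charges: 1×acetylacetonato (-1 each), 1×ammine (neutral), 1×iodo (-1 each); total -2. So Hg + (-2) = 0, giving Hg = +2.
Ligands are named alphabetically: acetylacetonato before ammine before iodo.

(acetylacetonato)ammineiodomercury(II)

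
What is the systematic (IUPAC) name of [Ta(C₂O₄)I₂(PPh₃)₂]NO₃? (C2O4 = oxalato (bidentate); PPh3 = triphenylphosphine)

diiodooxalatobis(triphenylphosphine)tantalum(V) nitrate

The 1 nitrate counter-ion carries a total charge of -1, so each complex ion is 1+.
Ligand charges: 2×iodo (-1 each), 1×oxalato (-2 each), 2×triphenylphosphine (neutral); total -4. So Ta + (-4) = 1+, giving Ta = +5.
Ligands are named alphabetically: iodo before oxalato before triphenylphosphine.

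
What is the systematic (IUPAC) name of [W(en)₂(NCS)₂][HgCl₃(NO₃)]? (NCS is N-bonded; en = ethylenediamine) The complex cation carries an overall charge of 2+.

Both ions are complex: the cation is named first with the plain metal name, the anion second with the -ate form; each ion's ligands are alphabetised independently.
The complex cation is given as 2+; its ligand charges sum to -2, so W = +4.
A 1:1 salt means the anion carries the equal and opposite charge, 2−.
Anion: ligand charges sum to -4; for the ion to be 2−, Hg = +2.

bis(ethylenediamine)diisothiocyanatotungsten(IV) trichloronitratomercurate(II)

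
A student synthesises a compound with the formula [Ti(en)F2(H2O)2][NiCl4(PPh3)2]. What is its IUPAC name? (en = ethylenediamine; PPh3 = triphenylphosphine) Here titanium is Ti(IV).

Both ions are complex: the cation is named first with the plain metal name, the anion second with the -ate form; each ion's ligands are alphabetised independently.
Ti is given as +4; the cation's ligand charges sum to -2, so the complex cation is 2+.
A 1:1 salt means the anion carries the equal and opposite charge, 2−.
Anion: ligand charges sum to -4; for the ion to be 2−, Ni = +2.

diaqua(ethylenediamine)difluorotitanium(IV) tetrachlorobis(triphenylphosphine)nickelate(II)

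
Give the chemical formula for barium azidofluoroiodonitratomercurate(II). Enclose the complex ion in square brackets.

Ba[HgFI(N3)(NO3)]

Ligands: 1 fluoro (F, -1), 1 iodo (I, -1), 1 nitrato (NO3, -1), 1 azido (N3, -1). Ligand charge sum = -4.
With Hg in oxidation state +2, the complex ion is [Hg...]^2−.
Charge balance with barium (+2) requires 1 complex ion per 1 barium.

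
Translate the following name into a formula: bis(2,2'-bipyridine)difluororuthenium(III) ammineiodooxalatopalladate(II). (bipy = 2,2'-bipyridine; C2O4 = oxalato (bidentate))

Cation [Ru…]: ligand charges -2, Ru(III) ⇒ ion charge 1+.
Anion [Pd…]: ligand charges -3, Pd(II) ⇒ ion charge 1−.

[Ru(bipy)2F2][Pd(C2O4)I(NH3)]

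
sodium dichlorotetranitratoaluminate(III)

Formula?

Na3[AlCl2(NO3)4]

Ligands: 4 nitrato (NO3, -1), 2 chloro (Cl, -1). Ligand charge sum = -6.
Charge balance with sodium (+1) requires 1 complex ion per 3 sodium.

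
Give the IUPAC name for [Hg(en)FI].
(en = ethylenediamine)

(ethylenediamine)fluoroiodomercury(II)

There is no counter-ion, so the complex is neutral overall.
Ligand charges: 1×iodo (-1 each), 1×fluoro (-1 each), 1×ethylenediamine (neutral); total -2. So Hg + (-2) = 0, giving Hg = +2.
Ligands are named alphabetically: ethylenediamine before fluoro before iodo.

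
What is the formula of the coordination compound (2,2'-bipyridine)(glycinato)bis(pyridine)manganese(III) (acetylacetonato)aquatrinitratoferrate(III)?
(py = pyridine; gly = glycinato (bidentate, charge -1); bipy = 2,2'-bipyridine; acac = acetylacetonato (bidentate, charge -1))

Cation [Mn…]: ligand charges -1, Mn(III) ⇒ ion charge 2+.
Anion [Fe…]: ligand charges -4, Fe(III) ⇒ ion charge 1−.
One 2+ cation requires 2 of the 1− anion.

[Mn(bipy)(gly)(py)2][Fe(acac)(H2O)(NO3)3]2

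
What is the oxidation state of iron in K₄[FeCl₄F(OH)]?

4 potassium outside the brackets (+1 each) → the complex ion is 4−.
Ligand charges: 1×F = -1; 4×Cl = -4; 1×OH = -1; sum -6.
Fe + (-6) = 4− ⇒ Fe is +2.

+2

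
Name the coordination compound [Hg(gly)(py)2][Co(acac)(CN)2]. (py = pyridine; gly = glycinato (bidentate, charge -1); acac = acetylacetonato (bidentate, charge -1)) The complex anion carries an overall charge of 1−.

(glycinato)bis(pyridine)mercury(II) (acetylacetonato)dicyanocobaltate(II)

Both ions are complex: the cation is named first with the plain metal name, the anion second with the -ate form; each ion's ligands are alphabetised independently.
The complex anion is given as 1−; its ligand charges sum to -3, so Co = +2.
A 1:1 salt means the cation carries the equal and opposite charge, 1+.
Cation: ligand charges sum to -1; for the ion to be 1+, Hg = +2.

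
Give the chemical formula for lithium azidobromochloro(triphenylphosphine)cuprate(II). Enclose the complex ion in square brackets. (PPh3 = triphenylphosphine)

Ligands: 1 bromo (Br, -1), 1 azido (N3, -1), 1 triphenylphosphine (PPh3, neutral), 1 chloro (Cl, -1). Ligand charge sum = -3.
Charge balance with lithium (+1) requires 1 complex ion per 1 lithium.

Li[CuBrCl(N3)(PPh3)]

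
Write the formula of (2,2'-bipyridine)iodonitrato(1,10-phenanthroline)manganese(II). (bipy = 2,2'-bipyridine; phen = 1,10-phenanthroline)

Ligands: 1 2,2'-bipyridine (bipy, neutral), 1 nitrato (NO3, -1), 1 1,10-phenanthroline (phen, neutral), 1 iodo (I, -1). Ligand charge sum = -2.
With Mn in oxidation state +2, the complex ion is [Mn...].

[Mn(bipy)I(NO3)(phen)]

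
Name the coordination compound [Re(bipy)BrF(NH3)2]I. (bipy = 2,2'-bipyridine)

diammine(2,2'-bipyridine)bromofluororhenium(III) iodide

The 1 iodide counter-ion carries a total charge of -1, so each complex ion is 1+.
Ligand charges: 1×fluoro (-1 each), 1×2,2'-bipyridine (neutral), 2×ammine (neutral), 1×bromo (-1 each); total -2. So Re + (-2) = 1+, giving Re = +3.
Ligands are named alphabetically: ammine before bipyridine before bromo before fluoro.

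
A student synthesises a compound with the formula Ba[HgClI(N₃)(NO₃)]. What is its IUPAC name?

barium azidochloroiodonitratomercurate(II)

The 1 barium counter-ion carries a total charge of +2, so each complex ion is 2−.
Ligand charges: 1×iodo (-1 each), 1×azido (-1 each), 1×chloro (-1 each), 1×nitrato (-1 each); total -4. So Hg + (-4) = 2−, giving Hg = +2.
The complex ion is anionic, so mercury takes the -ate form mercurate(II).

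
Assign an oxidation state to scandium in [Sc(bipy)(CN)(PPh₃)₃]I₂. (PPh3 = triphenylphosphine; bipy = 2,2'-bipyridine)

2 iodide outside the brackets (-1 each) → the complex ion is 2+.
Ligand charges: 3×PPh3 neutral; 1×CN = -1; 1×bipy neutral; sum -1.
Sc + (-1) = 2+ ⇒ Sc is +3.

+3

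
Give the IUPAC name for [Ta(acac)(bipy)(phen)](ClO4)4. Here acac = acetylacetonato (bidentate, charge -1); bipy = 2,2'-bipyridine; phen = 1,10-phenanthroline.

(acetylacetonato)(2,2'-bipyridine)(1,10-phenanthroline)tantalum(V) perchlorate

The 4 perchlorate counter-ions carry a total charge of -4, so each complex ion is 4+.
Ligand charges: 1×acetylacetonato (-1 each), 1×2,2'-bipyridine (neutral), 1×1,10-phenanthroline (neutral); total -1. So Ta + (-1) = 4+, giving Ta = +5.
Ligands are named alphabetically: acetylacetonato before bipyridine before phenanthroline.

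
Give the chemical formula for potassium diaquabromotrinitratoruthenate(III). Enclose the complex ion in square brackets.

Ligands: 2 aqua (H2O, neutral), 3 nitrato (NO3, -1), 1 bromo (Br, -1). Ligand charge sum = -4.
With Ru in oxidation state +3, the complex ion is [Ru...]^1−.
Charge balance with potassium (+1) requires 1 complex ion per 1 potassium.

K[RuBr(H2O)2(NO3)3]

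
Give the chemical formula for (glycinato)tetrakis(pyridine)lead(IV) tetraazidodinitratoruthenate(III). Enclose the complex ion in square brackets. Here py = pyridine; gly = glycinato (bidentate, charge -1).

[Pb(gly)(py)4][Ru(N3)4(NO3)2]

Cation [Pb…]: ligand charges -1, Pb(IV) ⇒ ion charge 3+.
Anion [Ru…]: ligand charges -6, Ru(III) ⇒ ion charge 3−.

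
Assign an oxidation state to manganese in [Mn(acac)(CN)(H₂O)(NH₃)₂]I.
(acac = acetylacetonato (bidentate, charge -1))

1 iodide outside the brackets (-1 each) → the complex ion is 1+.
Ligand charges: 1×acac = -1; 1×CN = -1; 2×NH3 neutral; 1×H2O neutral; sum -2.
Mn + (-2) = 1+ ⇒ Mn is +3.

+3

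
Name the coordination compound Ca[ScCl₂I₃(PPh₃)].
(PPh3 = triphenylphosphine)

calcium dichlorotriiodo(triphenylphosphine)scandate(III)

The 1 calcium counter-ion carries a total charge of +2, so each complex ion is 2−.
Ligand charges: 2×chloro (-1 each), 1×triphenylphosphine (neutral), 3×iodo (-1 each); total -5. So Sc + (-5) = 2−, giving Sc = +3.
Ligands are named alphabetically: chloro before iodo before triphenylphosphine.
The complex ion is anionic, so scandium takes the -ate form scandate(III).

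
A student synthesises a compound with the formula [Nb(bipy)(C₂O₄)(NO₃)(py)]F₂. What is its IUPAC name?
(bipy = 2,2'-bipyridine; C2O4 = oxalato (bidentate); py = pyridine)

The 2 fluoride counter-ions carry a total charge of -2, so each complex ion is 2+.
Ligand charges: 1×nitrato (-1 each), 1×2,2'-bipyridine (neutral), 1×oxalato (-2 each), 1×pyridine (neutral); total -3. So Nb + (-3) = 2+, giving Nb = +5.
Ligands are named alphabetically: bipyridine before nitrato before oxalato before pyridine.

(2,2'-bipyridine)nitratooxalato(pyridine)niobium(V) fluoride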